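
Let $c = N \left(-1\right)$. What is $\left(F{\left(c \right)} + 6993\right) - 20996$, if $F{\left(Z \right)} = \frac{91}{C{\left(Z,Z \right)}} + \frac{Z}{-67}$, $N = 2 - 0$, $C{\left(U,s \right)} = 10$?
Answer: $- \frac{9375893}{670} \approx -13994.0$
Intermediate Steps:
$N = 2$ ($N = 2 + 0 = 2$)
$c = -2$ ($c = 2 \left(-1\right) = -2$)
$F{\left(Z \right)} = \frac{91}{10} - \frac{Z}{67}$ ($F{\left(Z \right)} = \frac{91}{10} + \frac{Z}{-67} = 91 \cdot \frac{1}{10} + Z \left(- \frac{1}{67}\right) = \frac{91}{10} - \frac{Z}{67}$)
$\left(F{\left(c \right)} + 6993\right) - 20996 = \left(\left(\frac{91}{10} - - \frac{2}{67}\right) + 6993\right) - 20996 = \left(\left(\frac{91}{10} + \frac{2}{67}\right) + 6993\right) - 20996 = \left(\frac{6117}{670} + 6993\right) - 20996 = \frac{4691427}{670} - 20996 = - \frac{9375893}{670}$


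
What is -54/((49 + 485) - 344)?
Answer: -27/95 ≈ -0.28421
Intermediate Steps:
-54/((49 + 485) - 344) = -54/(534 - 344) = -54/190 = -54*1/190 = -27/95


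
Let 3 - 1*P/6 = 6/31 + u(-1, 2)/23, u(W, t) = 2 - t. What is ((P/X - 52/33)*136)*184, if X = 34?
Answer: -27660352/1023 ≈ -27038.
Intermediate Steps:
P = 522/31 (P = 18 - 6*(6/31 + (2 - 1*2)/23) = 18 - 6*(6*(1/31) + (2 - 2)*(1/23)) = 18 - 6*(6/31 + 0*(1/23)) = 18 - 6*(6/31 + 0) = 18 - 6*6/31 = 18 - 36/31 = 522/31 ≈ 16.839)
((P/X - 52/33)*136)*184 = (((522/31)/34 - 52/33)*136)*184 = (((522/31)*(1/34) - 52*1/33)*136)*184 = ((261/527 - 52/33)*136)*184 = -18791/17391*136*184 = -150328/1023*184 = -27660352/1023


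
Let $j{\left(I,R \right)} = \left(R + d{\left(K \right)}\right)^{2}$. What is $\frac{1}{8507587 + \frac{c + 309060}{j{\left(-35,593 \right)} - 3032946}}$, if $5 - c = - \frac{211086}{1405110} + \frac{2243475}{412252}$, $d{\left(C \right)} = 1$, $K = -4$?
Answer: $\frac{258746488537408200}{2201308232338879092938363} \approx 1.1754 \cdot 10^{-7}$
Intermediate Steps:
$c = - \frac{28168582163}{96543234620}$ ($c = 5 - \left(- \frac{211086}{1405110} + \frac{2243475}{412252}\right) = 5 - \left(\left(-211086\right) \frac{1}{1405110} + 2243475 \cdot \frac{1}{412252}\right) = 5 - \left(- \frac{35181}{234185} + \frac{2243475}{412252}\right) = 5 - \frac{510884755263}{96543234620} = - \frac{28168582163}{96543234620} \approx -0.29177$)
$j{\left(I,R \right)} = \left(1 + R\right)^{2}$ ($j{\left(I,R \right)} = \left(R + 1\right)^{2} = \left(1 + R\right)^{2}$)
$\frac{1}{8507587 + \frac{c + 309060}{j{\left(-35,593 \right)} - 3032946}} = \frac{1}{8507587 + \frac{- \frac{28168582163}{96543234620} + 309060}{\left(1 + 593\right)^{2} - 3032946}} = \frac{1}{8507587 + \frac{29837623923075037}{96543234620 \left(594^{2} - 3032946\right)}} = \frac{1}{8507587 + \frac{29837623923075037}{96543234620 \left(352836 - 3032946\right)}} = \frac{1}{8507587 + \frac{29837623923075037}{96543234620 \left(-2680110\right)}} = \frac{1}{8507587 + \frac{29837623923075037}{96543234620} \left(- \frac{1}{2680110}\right)} = \frac{1}{8507587 - \frac{29837623923075037}{258746488537408200}} = \frac{1}{\frac{2201308232338879092938363}{258746488537408200}} = \frac{258746488537408200}{2201308232338879092938363}$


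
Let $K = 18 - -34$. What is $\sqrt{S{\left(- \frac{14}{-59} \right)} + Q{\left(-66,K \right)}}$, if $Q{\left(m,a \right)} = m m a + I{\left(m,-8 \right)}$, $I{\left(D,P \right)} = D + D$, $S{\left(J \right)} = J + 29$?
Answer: $\frac{\sqrt{788130555}}{59} \approx 475.82$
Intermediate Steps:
$S{\left(J \right)} = 29 + J$
$K = 52$ ($K = 18 + 34 = 52$)
$I{\left(D,P \right)} = 2 D$
$Q{\left(m,a \right)} = 2 m + a m^{2}$ ($Q{\left(m,a \right)} = m m a + 2 m = m^{2} a + 2 m = a m^{2} + 2 m = 2 m + a m^{2}$)
$\sqrt{S{\left(- \frac{14}{-59} \right)} + Q{\left(-66,K \right)}} = \sqrt{\left(29 - \frac{14}{-59}\right) - 66 \left(2 + 52 \left(-66\right)\right)} = \sqrt{\left(29 - - \frac{14}{59}\right) - 66 \left(2 - 3432\right)} = \sqrt{\left(29 + \frac{14}{59}\right) - -226380} = \sqrt{\frac{1725}{59} + 226380} = \sqrt{\frac{13358145}{59}} = \frac{\sqrt{788130555}}{59}$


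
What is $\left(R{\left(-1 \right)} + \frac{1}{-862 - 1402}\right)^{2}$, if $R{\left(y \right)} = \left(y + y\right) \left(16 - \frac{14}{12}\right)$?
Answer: $\frac{40601847001}{46131264} \approx 880.14$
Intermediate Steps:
$R{\left(y \right)} = \frac{89 y}{3}$ ($R{\left(y \right)} = 2 y \left(16 - \frac{7}{6}\right) = 2 y \frac{89}{6} = \frac{89 y}{3}$)
$\left(R{\left(-1 \right)} + \frac{1}{-862 - 1402}\right)^{2} = \left(\frac{89}{3} \left(-1\right) + \frac{1}{-862 - 1402}\right)^{2} = \left(- \frac{89}{3} + \frac{1}{-2264}\right)^{2} = \left(- \frac{89}{3} - \frac{1}{2264}\right)^{2} = \left(- \frac{201499}{6792}\right)^{2} = \frac{40601847001}{46131264}$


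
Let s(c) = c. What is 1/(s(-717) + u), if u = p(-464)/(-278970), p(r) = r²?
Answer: -139485/100118393 ≈ -0.0013932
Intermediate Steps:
u = -107648/139485 (u = (-464)²/(-278970) = 215296*(-1/278970) = -107648/139485 ≈ -0.77175)
1/(s(-717) + u) = 1/(-717 - 107648/139485) = 1/(-100118393/139485) = -139485/100118393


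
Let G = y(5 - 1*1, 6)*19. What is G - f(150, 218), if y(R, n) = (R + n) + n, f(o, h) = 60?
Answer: 244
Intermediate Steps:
y(R, n) = R + 2*n
G = 304 (G = ((5 - 1*1) + 2*6)*19 = ((5 - 1) + 12)*19 = (4 + 12)*19 = 16*19 = 304)
G - f(150, 218) = 304 - 1*60 = 304 - 60 = 244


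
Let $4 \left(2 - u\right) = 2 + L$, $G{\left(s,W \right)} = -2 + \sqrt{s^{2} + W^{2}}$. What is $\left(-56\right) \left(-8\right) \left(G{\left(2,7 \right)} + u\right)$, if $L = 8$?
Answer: $-1120 + 448 \sqrt{53} \approx 2141.5$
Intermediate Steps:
$G{\left(s,W \right)} = -2 + \sqrt{W^{2} + s^{2}}$
$u = - \frac{1}{2}$ ($u = 2 - \frac{2 + 8}{4} = 2 - \frac{5}{2} = - \frac{1}{2} \approx -0.5$)
$\left(-56\right) \left(-8\right) \left(G{\left(2,7 \right)} + u\right) = \left(-56\right) \left(-8\right) \left(\left(-2 + \sqrt{7^{2} + 2^{2}}\right) - \frac{1}{2}\right) = 448 \left(\left(-2 + \sqrt{49 + 4}\right) - \frac{1}{2}\right) = 448 \left(\left(-2 + \sqrt{53}\right) - \frac{1}{2}\right) = 448 \left(- \frac{5}{2} + \sqrt{53}\right) = -1120 + 448 \sqrt{53}$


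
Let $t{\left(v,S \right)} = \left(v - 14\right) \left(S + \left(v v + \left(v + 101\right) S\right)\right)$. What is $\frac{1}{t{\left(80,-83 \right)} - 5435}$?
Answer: $- \frac{1}{580031} \approx -1.724 \cdot 10^{-6}$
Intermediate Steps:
$t{\left(v,S \right)} = \left(-14 + v\right) \left(S + v^{2} + S \left(101 + v\right)\right)$ ($t{\left(v,S \right)} = \left(-14 + v\right) \left(S + \left(v^{2} + \left(101 + v\right) S\right)\right) = \left(-14 + v\right) \left(S + \left(v^{2} + S \left(101 + v\right)\right)\right) = \left(-14 + v\right) \left(S + v^{2} + S \left(101 + v\right)\right)$)
$\frac{1}{t{\left(80,-83 \right)} - 5435} = \frac{1}{\left(80^{3} - -118524 - 14 \cdot 80^{2} - 83 \cdot 80^{2} + 88 \left(-83\right) 80\right) - 5435} = \frac{1}{\left(512000 + 118524 - 89600 - 531200 - 584320\right) - 5435} = \frac{1}{-574596 - 5435} = \frac{1}{-580031} = - \frac{1}{580031}$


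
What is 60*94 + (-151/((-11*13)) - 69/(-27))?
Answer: 7263328/1287 ≈ 5643.6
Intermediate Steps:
60*94 + (-151/((-11*13)) - 69/(-27)) = 5640 + (-151/(-143) - 69*(-1/27)) = 5640 + (-151*(-1/143) + 23/9) = 5640 + (151/143 + 23/9) = 5640 + 4648/1287 = 7263328/1287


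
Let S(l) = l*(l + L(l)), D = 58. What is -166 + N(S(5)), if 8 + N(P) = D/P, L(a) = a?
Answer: -4321/25 ≈ -172.84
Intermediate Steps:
S(l) = 2*l**2 (S(l) = l*(l + l) = l*(2*l) = 2*l**2)
N(P) = -8 + 58/P
-166 + N(S(5)) = -166 + (-8 + 58/((2*5**2))) = -166 + (-8 + 58/((2*25))) = -166 + (-8 + 58/50) = -166 + (-8 + 58*(1/50)) = -166 + (-8 + 29/25) = -166 - 171/25 = -4321/25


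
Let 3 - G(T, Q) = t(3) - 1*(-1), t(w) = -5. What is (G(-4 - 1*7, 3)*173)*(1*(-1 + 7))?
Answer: 7266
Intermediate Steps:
G(T, Q) = 7 (G(T, Q) = 3 - (-5 - 1*(-1)) = 3 - (-5 + 1) = 3 - 1*(-4) = 3 + 4 = 7)
(G(-4 - 1*7, 3)*173)*(1*(-1 + 7)) = (7*173)*(1*(-1 + 7)) = 1211*(1*6) = 1211*6 = 7266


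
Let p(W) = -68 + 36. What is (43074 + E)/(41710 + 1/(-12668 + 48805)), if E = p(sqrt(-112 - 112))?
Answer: 1555408754/1507274271 ≈ 1.0319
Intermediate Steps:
p(W) = -32
E = -32
(43074 + E)/(41710 + 1/(-12668 + 48805)) = (43074 - 32)/(41710 + 1/(-12668 + 48805)) = 43042/(41710 + 1/36137) = 43042/(1507274271/36137) = 43042*(36137/1507274271) = 1555408754/1507274271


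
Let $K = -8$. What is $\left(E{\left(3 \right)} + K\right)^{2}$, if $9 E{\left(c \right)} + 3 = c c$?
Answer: $\frac{484}{9} \approx 53.778$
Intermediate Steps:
$E{\left(c \right)} = - \frac{1}{3} + \frac{c^{2}}{9}$ ($E{\left(c \right)} = - \frac{1}{3} + \frac{c c}{9} = - \frac{1}{3} + \frac{c^{2}}{9}$)
$\left(E{\left(3 \right)} + K\right)^{2} = \left(\left(- \frac{1}{3} + \frac{3^{2}}{9}\right) - 8\right)^{2} = \left(\left(- \frac{1}{3} + \frac{1}{9} \cdot 9\right) - 8\right)^{2} = \left(\left(- \frac{1}{3} + 1\right) - 8\right)^{2} = \left(\frac{2}{3} - 8\right)^{2} = \left(- \frac{22}{3}\right)^{2} = \frac{484}{9}$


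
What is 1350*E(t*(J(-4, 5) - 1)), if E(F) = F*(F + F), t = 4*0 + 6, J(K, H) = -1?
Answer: 388800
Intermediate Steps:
t = 6 (t = 0 + 6 = 6)
E(F) = 2*F² (E(F) = F*(2*F) = 2*F²)
1350*E(t*(J(-4, 5) - 1)) = 1350*(2*(6*(-1 - 1))²) = 1350*(2*(6*(-2))²) = 1350*(2*(-12)²) = 1350*(2*144) = 1350*288 = 388800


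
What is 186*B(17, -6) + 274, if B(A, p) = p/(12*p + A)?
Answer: 16186/55 ≈ 294.29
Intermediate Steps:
B(A, p) = p/(A + 12*p)
186*B(17, -6) + 274 = 186*(-6/(17 + 12*(-6))) + 274 = 186*(-6/(17 - 72)) + 274 = 186*(-6/(-55)) + 274 = 186*(-6*(-1/55)) + 274 = 186*(6/55) + 274 = 1116/55 + 274 = 16186/55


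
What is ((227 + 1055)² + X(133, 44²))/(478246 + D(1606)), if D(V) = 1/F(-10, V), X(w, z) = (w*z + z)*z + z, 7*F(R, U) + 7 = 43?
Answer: 18140051664/17216863 ≈ 1053.6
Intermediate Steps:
F(R, U) = 36/7 (F(R, U) = -1 + (⅐)*43 = -1 + 43/7 = 36/7)
X(w, z) = z + z*(z + w*z) (X(w, z) = (z + w*z)*z + z = z*(z + w*z) + z = z + z*(z + w*z))
D(V) = 7/36 (D(V) = 1/(36/7) = 7/36)
((227 + 1055)² + X(133, 44²))/(478246 + D(1606)) = ((227 + 1055)² + 44²*(1 + 44² + 133*44²))/(478246 + 7/36) = (1282² + 1936*(1 + 1936 + 133*1936))/(17216863/36) = (1643524 + 1936*(1 + 1936 + 257488))*(36/17216863) = (1643524 + 1936*259425)*(36/17216863) = (1643524 + 502246800)*(36/17216863) = 503890324*(36/17216863) = 18140051664/17216863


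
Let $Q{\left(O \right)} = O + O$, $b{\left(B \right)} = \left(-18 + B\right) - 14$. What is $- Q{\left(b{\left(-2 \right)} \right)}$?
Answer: $68$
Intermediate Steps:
$b{\left(B \right)} = -32 + B$
$Q{\left(O \right)} = 2 O$
$- Q{\left(b{\left(-2 \right)} \right)} = - 2 \left(-32 - 2\right) = - 2 \left(-34\right) = \left(-1\right) \left(-68\right) = 68$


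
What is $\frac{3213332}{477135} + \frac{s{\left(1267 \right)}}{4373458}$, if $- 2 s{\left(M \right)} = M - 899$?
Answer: $\frac{7026642374608}{1043364941415} \approx 6.7346$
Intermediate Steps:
$s{\left(M \right)} = \frac{899}{2} - \frac{M}{2}$ ($s{\left(M \right)} = - \frac{M - 899}{2} = - \frac{-899 + M}{2} = \frac{899}{2} - \frac{M}{2}$)
$\frac{3213332}{477135} + \frac{s{\left(1267 \right)}}{4373458} = \frac{3213332}{477135} + \frac{\frac{899}{2} - \frac{1267}{2}}{4373458} = 3213332 \cdot \frac{1}{477135} + \left(\frac{899}{2} - \frac{1267}{2}\right) \frac{1}{4373458} = \frac{3213332}{477135} - \frac{92}{2186729} = \frac{7026642374608}{1043364941415}$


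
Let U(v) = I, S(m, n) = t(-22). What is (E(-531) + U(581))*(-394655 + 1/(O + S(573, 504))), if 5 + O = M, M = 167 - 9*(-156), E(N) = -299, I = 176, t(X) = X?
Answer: 74949720237/1544 ≈ 4.8543e+7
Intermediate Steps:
S(m, n) = -22
M = 1571 (M = 167 + 1404 = 1571)
O = 1566 (O = -5 + 1571 = 1566)
U(v) = 176
(E(-531) + U(581))*(-394655 + 1/(O + S(573, 504))) = (-299 + 176)*(-394655 + 1/(1566 - 22)) = -123*(-394655 + 1/1544) = -123*(-609347319/1544) = 74949720237/1544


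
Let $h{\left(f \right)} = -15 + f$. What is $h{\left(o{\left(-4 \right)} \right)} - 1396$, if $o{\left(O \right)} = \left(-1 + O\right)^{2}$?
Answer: $-1386$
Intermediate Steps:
$h{\left(o{\left(-4 \right)} \right)} - 1396 = \left(-15 + \left(-1 - 4\right)^{2}\right) - 1396 = \left(-15 + \left(-5\right)^{2}\right) - 1396 = \left(-15 + 25\right) - 1396 = 10 - 1396 = -1386$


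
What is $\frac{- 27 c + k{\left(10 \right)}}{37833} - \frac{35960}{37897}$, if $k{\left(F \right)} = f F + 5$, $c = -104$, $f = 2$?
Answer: $- \frac{1253112479}{1433757201} \approx -0.87401$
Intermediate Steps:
$k{\left(F \right)} = 5 + 2 F$ ($k{\left(F \right)} = 2 F + 5 = 5 + 2 F$)
$\frac{- 27 c + k{\left(10 \right)}}{37833} - \frac{35960}{37897} = \frac{\left(-27\right) \left(-104\right) + \left(5 + 2 \cdot 10\right)}{37833} - \frac{35960}{37897} = \left(2808 + \left(5 + 20\right)\right) \frac{1}{37833} - \frac{35960}{37897} = \left(2808 + 25\right) \frac{1}{37833} - \frac{35960}{37897} = 2833 \cdot \frac{1}{37833} - \frac{35960}{37897} = \frac{2833}{37833} - \frac{35960}{37897} = - \frac{1253112479}{1433757201}$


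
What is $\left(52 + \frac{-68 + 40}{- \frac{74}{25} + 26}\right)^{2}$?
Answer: $\frac{53479969}{20736} \approx 2579.1$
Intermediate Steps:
$\left(52 + \frac{-68 + 40}{- \frac{74}{25} + 26}\right)^{2} = \left(52 - \frac{28}{\left(-74\right) \frac{1}{25} + 26}\right)^{2} = \left(52 - \frac{28}{- \frac{74}{25} + 26}\right)^{2} = \left(52 - \frac{28}{\frac{576}{25}}\right)^{2} = \left(52 - \frac{175}{144}\right)^{2} = \left(\frac{7313}{144}\right)^{2} = \frac{53479969}{20736}$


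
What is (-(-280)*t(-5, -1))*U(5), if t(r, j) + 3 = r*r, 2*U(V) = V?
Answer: 15400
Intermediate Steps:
U(V) = V/2
t(r, j) = -3 + r**2 (t(r, j) = -3 + r*r = -3 + r**2)
(-(-280)*t(-5, -1))*U(5) = (-(-280)*(-3 + (-5)**2))*((1/2)*5) = -(-280)*(-3 + 25)*(5/2) = -(-280)*22*(5/2) = -56*(-110)*(5/2) = 6160*(5/2) = 15400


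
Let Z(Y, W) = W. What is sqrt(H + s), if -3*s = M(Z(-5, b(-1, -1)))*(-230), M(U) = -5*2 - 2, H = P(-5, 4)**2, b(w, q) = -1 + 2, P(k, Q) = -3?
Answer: I*sqrt(911) ≈ 30.183*I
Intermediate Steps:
b(w, q) = 1
H = 9 (H = (-3)**2 = 9)
M(U) = -12 (M(U) = -10 - 2 = -12)
s = -920 (s = -(-4)*(-230) = -1/3*2760 = -920)
sqrt(H + s) = sqrt(9 - 920) = sqrt(-911) = I*sqrt(911)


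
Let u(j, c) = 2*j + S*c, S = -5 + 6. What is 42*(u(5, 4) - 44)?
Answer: -1260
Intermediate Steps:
S = 1
u(j, c) = c + 2*j (u(j, c) = 2*j + 1*c = 2*j + c = c + 2*j)
42*(u(5, 4) - 44) = 42*((4 + 2*5) - 44) = 42*((4 + 10) - 44) = 42*(14 - 44) = 42*(-30) = -1260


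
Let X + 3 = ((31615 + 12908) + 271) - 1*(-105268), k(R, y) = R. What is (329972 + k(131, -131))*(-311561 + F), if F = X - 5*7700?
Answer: -66021260206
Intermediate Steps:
X = 150059 (X = -3 + (((31615 + 12908) + 271) - 1*(-105268)) = -3 + ((44523 + 271) + 105268) = -3 + (44794 + 105268) = -3 + 150062 = 150059)
F = 111559 (F = 150059 - 5*7700 = 150059 - 38500 = 111559)
(329972 + k(131, -131))*(-311561 + F) = (329972 + 131)*(-311561 + 111559) = 330103*(-200002) = -66021260206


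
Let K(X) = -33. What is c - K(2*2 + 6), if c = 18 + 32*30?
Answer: 1011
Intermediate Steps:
c = 978 (c = 18 + 960 = 978)
c - K(2*2 + 6) = 978 - 1*(-33) = 978 + 33 = 1011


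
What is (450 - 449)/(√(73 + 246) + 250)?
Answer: 250/62181 - √319/62181 ≈ 0.0037333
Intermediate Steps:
(450 - 449)/(√(73 + 246) + 250) = 1/(√319 + 250) = 1/(250 + √319)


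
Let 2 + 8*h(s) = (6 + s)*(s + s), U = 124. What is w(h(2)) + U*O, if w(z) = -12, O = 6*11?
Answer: 8172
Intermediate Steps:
O = 66
h(s) = -¼ + s*(6 + s)/4 (h(s) = -¼ + ((6 + s)*(s + s))/8 = -¼ + ((6 + s)*(2*s))/8 = -¼ + (2*s*(6 + s))/8 = -¼ + s*(6 + s)/4)
w(h(2)) + U*O = -12 + 124*66 = -12 + 8184 = 8172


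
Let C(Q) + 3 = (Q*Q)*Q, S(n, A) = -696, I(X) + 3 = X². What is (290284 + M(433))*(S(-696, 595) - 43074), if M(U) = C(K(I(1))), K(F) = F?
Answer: -12705249210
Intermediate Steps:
I(X) = -3 + X²
C(Q) = -3 + Q³ (C(Q) = -3 + (Q*Q)*Q = -3 + Q²*Q = -3 + Q³)
M(U) = -11 (M(U) = -3 + (-3 + 1²)³ = -3 + (-3 + 1)³ = -3 + (-2)³ = -3 - 8 = -11)
(290284 + M(433))*(S(-696, 595) - 43074) = (290284 - 11)*(-696 - 43074) = 290273*(-43770) = -12705249210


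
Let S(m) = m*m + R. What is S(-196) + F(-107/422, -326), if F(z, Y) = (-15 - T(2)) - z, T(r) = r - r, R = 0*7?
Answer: 16205329/422 ≈ 38401.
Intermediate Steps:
R = 0
T(r) = 0
S(m) = m**2 (S(m) = m*m + 0 = m**2 + 0 = m**2)
F(z, Y) = -15 - z (F(z, Y) = (-15 - 1*0) - z = (-15 + 0) - z = -15 - z)
S(-196) + F(-107/422, -326) = (-196)**2 + (-15 - (-107)/422) = 38416 + (-15 - (-107)/422) = 38416 + (-15 - 1*(-107/422)) = 38416 + (-15 + 107/422) = 38416 - 6223/422 = 16205329/422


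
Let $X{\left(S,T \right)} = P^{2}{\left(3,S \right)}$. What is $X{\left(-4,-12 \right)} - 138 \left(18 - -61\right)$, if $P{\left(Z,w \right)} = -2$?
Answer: $-10898$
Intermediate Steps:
$X{\left(S,T \right)} = 4$ ($X{\left(S,T \right)} = \left(-2\right)^{2} = 4$)
$X{\left(-4,-12 \right)} - 138 \left(18 - -61\right) = 4 - 138 \left(18 - -61\right) = 4 - 138 \left(18 + 61\right) = 4 - 10902 = -10898$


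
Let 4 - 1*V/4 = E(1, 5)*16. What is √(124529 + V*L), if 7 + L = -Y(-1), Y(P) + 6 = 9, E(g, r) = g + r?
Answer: √128209 ≈ 358.06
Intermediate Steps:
Y(P) = 3 (Y(P) = -6 + 9 = 3)
V = -368 (V = 16 - 4*(1 + 5)*16 = 16 - 24*16 = 16 - 4*96 = 16 - 384 = -368)
L = -10 (L = -7 - 1*3 = -7 - 3 = -10)
√(124529 + V*L) = √(124529 - 368*(-10)) = √(124529 + 3680) = √128209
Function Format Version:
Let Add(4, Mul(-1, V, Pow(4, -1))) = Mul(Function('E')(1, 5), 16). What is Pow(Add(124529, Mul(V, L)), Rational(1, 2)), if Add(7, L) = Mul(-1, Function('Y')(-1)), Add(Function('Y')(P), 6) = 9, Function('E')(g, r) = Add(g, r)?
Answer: Pow(128209, Rational(1, 2)) ≈ 358.06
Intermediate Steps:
Function('Y')(P) = 3 (Function('Y')(P) = Add(-6, 9) = 3)
V = -368 (V = Add(16, Mul(-4, Mul(Add(1, 5), 16))) = Add(16, Mul(-4, Mul(6, 16))) = Add(16, Mul(-4, 96)) = Add(16, -384) = -368)
L = -10 (L = Add(-7, Mul(-1, 3)) = Add(-7, -3) = -10)
Pow(Add(124529, Mul(V, L)), Rational(1, 2)) = Pow(Add(124529, Mul(-368, -10)), Rational(1, 2)) = Pow(Add(124529, 3680), Rational(1, 2)) = Pow(128209, Rational(1, 2))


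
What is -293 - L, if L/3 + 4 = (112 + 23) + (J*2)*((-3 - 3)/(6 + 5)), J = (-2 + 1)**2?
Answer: -7510/11 ≈ -682.73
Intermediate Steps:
J = 1 (J = (-1)**2 = 1)
L = 4287/11 (L = -12 + 3*((112 + 23) + (1*2)*((-3 - 3)/(6 + 5))) = -12 + 3*(135 + 2*(-6/11)) = -12 + 3*(135 - 12/11) = -12 + 3*(1473/11) = -12 + 4419/11 = 4287/11 ≈ 389.73)
-293 - L = -293 - 1*4287/11 = -293 - 4287/11 = -7510/11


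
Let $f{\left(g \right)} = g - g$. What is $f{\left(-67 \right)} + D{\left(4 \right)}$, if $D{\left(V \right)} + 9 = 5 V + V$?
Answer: $15$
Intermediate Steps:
$f{\left(g \right)} = 0$
$D{\left(V \right)} = -9 + 6 V$ ($D{\left(V \right)} = -9 + \left(5 V + V\right) = -9 + 6 V$)
$f{\left(-67 \right)} + D{\left(4 \right)} = 0 + \left(-9 + 6 \cdot 4\right) = 0 + \left(-9 + 24\right) = 0 + 15 = 15$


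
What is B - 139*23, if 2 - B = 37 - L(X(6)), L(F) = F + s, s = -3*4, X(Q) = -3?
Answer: -3247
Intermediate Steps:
s = -12
L(F) = -12 + F (L(F) = F - 12 = -12 + F)
B = -50 (B = 2 - (37 - (-12 - 3)) = 2 - (37 - 1*(-15)) = 2 - (37 + 15) = 2 - 1*52 = 2 - 52 = -50)
B - 139*23 = -50 - 139*23 = -50 - 3197 = -3247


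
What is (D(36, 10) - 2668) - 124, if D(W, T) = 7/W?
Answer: -100505/36 ≈ -2791.8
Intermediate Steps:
(D(36, 10) - 2668) - 124 = (7/36 - 2668) - 124 = -96041/36 - 124 = -100505/36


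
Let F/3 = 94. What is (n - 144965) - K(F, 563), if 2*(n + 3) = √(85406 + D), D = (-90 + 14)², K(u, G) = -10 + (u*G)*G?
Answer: -89530216 + √91182/2 ≈ -8.9530e+7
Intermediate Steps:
F = 282 (F = 3*94 = 282)
K(u, G) = -10 + u*G² (K(u, G) = -10 + (G*u)*G = -10 + u*G²)
D = 5776 (D = (-76)² = 5776)
n = -3 + √91182/2 (n = -3 + √(85406 + 5776)/2 = -3 + √91182/2 ≈ 147.98)
(n - 144965) - K(F, 563) = ((-3 + √91182/2) - 144965) - (-10 + 282*563²) = (-144968 + √91182/2) - (-10 + 282*316969) = (-144968 + √91182/2) - (-10 + 89385258) = (-144968 + √91182/2) - 1*89385248 = (-144968 + √91182/2) - 89385248 = -89530216 + √91182/2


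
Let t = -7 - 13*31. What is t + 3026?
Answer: 2616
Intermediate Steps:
t = -410 (t = -7 - 403 = -410)
t + 3026 = -410 + 3026 = 2616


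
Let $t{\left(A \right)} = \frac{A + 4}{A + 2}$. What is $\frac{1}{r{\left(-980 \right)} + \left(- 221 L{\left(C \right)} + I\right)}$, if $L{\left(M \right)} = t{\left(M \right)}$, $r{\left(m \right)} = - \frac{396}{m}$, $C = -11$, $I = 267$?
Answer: $\frac{2205}{210611} \approx 0.01047$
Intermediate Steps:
$t{\left(A \right)} = \frac{4 + A}{2 + A}$
$L{\left(M \right)} = \frac{4 + M}{2 + M}$
$\frac{1}{r{\left(-980 \right)} + \left(- 221 L{\left(C \right)} + I\right)} = \frac{1}{- \frac{396}{-980} + \left(- 221 \frac{4 - 11}{2 - 11} + 267\right)} = \frac{1}{\left(-396\right) \left(- \frac{1}{980}\right) + \left(- 221 \frac{1}{-9} \left(-7\right) + 267\right)} = \frac{1}{\frac{99}{245} + \left(- 221 \left(\left(- \frac{1}{9}\right) \left(-7\right)\right) + 267\right)} = \frac{1}{\frac{99}{245} + \left(\left(-221\right) \frac{7}{9} + 267\right)} = \frac{1}{\frac{99}{245} + \left(- \frac{1547}{9} + 267\right)} = \frac{1}{\frac{99}{245} + \frac{856}{9}} = \frac{1}{\frac{210611}{2205}} = \frac{2205}{210611}$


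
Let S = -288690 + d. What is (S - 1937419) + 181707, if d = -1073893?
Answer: -3118295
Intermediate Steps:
S = -1362583 (S = -288690 - 1073893 = -1362583)
(S - 1937419) + 181707 = (-1362583 - 1937419) + 181707 = -3300002 + 181707 = -3118295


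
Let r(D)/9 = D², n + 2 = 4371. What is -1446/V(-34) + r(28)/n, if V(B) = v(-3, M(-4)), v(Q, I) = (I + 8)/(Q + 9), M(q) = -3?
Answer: -37870164/21845 ≈ -1733.6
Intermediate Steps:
n = 4369 (n = -2 + 4371 = 4369)
r(D) = 9*D²
v(Q, I) = (8 + I)/(9 + Q)
V(B) = ⅚ (V(B) = (8 - 3)/(9 - 3) = 5/6 = (⅙)*5 = ⅚)
-1446/V(-34) + r(28)/n = -1446/⅚ + (9*28²)/4369 = -1446*6/5 + (9*784)*(1/4369) = -8676/5 + 7056*(1/4369) = -8676/5 + 7056/4369 = -37870164/21845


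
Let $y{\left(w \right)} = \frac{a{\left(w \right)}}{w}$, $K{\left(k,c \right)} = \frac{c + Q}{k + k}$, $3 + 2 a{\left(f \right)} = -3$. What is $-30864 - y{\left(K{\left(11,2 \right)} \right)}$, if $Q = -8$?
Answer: $-30875$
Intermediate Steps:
$a{\left(f \right)} = -3$ ($a{\left(f \right)} = - \frac{3}{2} + \frac{1}{2} \left(-3\right) = - \frac{3}{2} - \frac{3}{2} = -3$)
$K{\left(k,c \right)} = \frac{-8 + c}{2 k}$ ($K{\left(k,c \right)} = \frac{c - 8}{k + k} = \frac{-8 + c}{2 k}$)
$y{\left(w \right)} = - \frac{3}{w}$
$-30864 - y{\left(K{\left(11,2 \right)} \right)} = -30864 - - \frac{3}{\frac{1}{2} \cdot \frac{1}{11} \left(-8 + 2\right)} = -30864 - - \frac{3}{\frac{1}{2} \cdot \frac{1}{11} \left(-6\right)} = -30864 - - \frac{3}{- \frac{3}{11}} = -30864 - \left(-3\right) \left(- \frac{11}{3}\right) = -30864 - 11 = -30875$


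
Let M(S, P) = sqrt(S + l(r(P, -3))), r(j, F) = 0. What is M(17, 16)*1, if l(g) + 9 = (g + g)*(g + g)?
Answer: 2*sqrt(2) ≈ 2.8284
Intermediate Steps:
l(g) = -9 + 4*g**2 (l(g) = -9 + (g + g)*(g + g) = -9 + (2*g)*(2*g) = -9 + 4*g**2)
M(S, P) = sqrt(-9 + S) (M(S, P) = sqrt(S + (-9 + 4*0**2)) = sqrt(S + (-9 + 4*0)) = sqrt(S + (-9 + 0)) = sqrt(S - 9) = sqrt(-9 + S))
M(17, 16)*1 = sqrt(-9 + 17)*1 = sqrt(8)*1 = (2*sqrt(2))*1 = 2*sqrt(2)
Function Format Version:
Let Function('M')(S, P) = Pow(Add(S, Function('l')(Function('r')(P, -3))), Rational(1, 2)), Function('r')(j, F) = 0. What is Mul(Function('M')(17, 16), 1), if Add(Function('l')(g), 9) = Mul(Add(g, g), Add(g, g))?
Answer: Mul(2, Pow(2, Rational(1, 2))) ≈ 2.8284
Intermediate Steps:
Function('l')(g) = Add(-9, Mul(4, Pow(g, 2))) (Function('l')(g) = Add(-9, Mul(Add(g, g), Add(g, g))) = Add(-9, Mul(Mul(2, g), Mul(2, g))) = Add(-9, Mul(4, Pow(g, 2))))
Function('M')(S, P) = Pow(Add(-9, S), Rational(1, 2)) (Function('M')(S, P) = Pow(Add(S, Add(-9, Mul(4, Pow(0, 2)))), Rational(1, 2)) = Pow(Add(S, Add(-9, Mul(4, 0))), Rational(1, 2)) = Pow(Add(S, Add(-9, 0)), Rational(1, 2)) = Pow(Add(S, -9), Rational(1, 2)) = Pow(Add(-9, S), Rational(1, 2)))
Mul(Function('M')(17, 16), 1) = Mul(Pow(Add(-9, 17), Rational(1, 2)), 1) = Mul(Pow(8, Rational(1, 2)), 1) = Mul(Mul(2, Pow(2, Rational(1, 2))), 1) = Mul(2, Pow(2, Rational(1, 2)))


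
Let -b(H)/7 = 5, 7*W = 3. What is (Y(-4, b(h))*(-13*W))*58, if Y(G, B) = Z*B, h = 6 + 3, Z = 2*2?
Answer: 45240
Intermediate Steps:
W = 3/7 (W = (⅐)*3 = 3/7 ≈ 0.42857)
Z = 4
h = 9
b(H) = -35 (b(H) = -7*5 = -35)
Y(G, B) = 4*B
(Y(-4, b(h))*(-13*W))*58 = ((4*(-35))*(-13*3/7))*58 = -140*(-39/7)*58 = 780*58 = 45240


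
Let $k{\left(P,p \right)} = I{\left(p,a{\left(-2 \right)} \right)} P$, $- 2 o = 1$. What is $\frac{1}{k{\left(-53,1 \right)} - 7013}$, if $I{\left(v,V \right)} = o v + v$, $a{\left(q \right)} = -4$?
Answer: $- \frac{2}{14079} \approx -0.00014206$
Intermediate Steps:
$o = - \frac{1}{2}$ ($o = \left(- \frac{1}{2}\right) 1 = - \frac{1}{2} \approx -0.5$)
$I{\left(v,V \right)} = \frac{v}{2}$ ($I{\left(v,V \right)} = - \frac{v}{2} + v = \frac{v}{2}$)
$k{\left(P,p \right)} = \frac{P p}{2}$ ($k{\left(P,p \right)} = \frac{p}{2} P = \frac{P p}{2}$)
$\frac{1}{k{\left(-53,1 \right)} - 7013} = \frac{1}{\frac{1}{2} \left(-53\right) 1 - 7013} = \frac{1}{- \frac{53}{2} - 7013} = \frac{1}{- \frac{14079}{2}} = - \frac{2}{14079}$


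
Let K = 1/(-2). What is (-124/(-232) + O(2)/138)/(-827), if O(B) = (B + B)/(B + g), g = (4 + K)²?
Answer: -122387/188650278 ≈ -0.00064875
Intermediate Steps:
K = -½ ≈ -0.50000
g = 49/4 (g = (4 - ½)² = (7/2)² = 49/4 ≈ 12.250)
O(B) = 2*B/(49/4 + B) (O(B) = (B + B)/(B + 49/4) = (2*B)/(49/4 + B) = 2*B/(49/4 + B))
(-124/(-232) + O(2)/138)/(-827) = (-124/(-232) + (8*2/(49 + 4*2))/138)/(-827) = (-124*(-1/232) + (8*2/(49 + 8))*(1/138))*(-1/827) = (31/58 + (8*2/57)*(1/138))*(-1/827) = (31/58 + (8*2*(1/57))*(1/138))*(-1/827) = (31/58 + (16/57)*(1/138))*(-1/827) = (31/58 + 8/3933)*(-1/827) = (122387/228114)*(-1/827) = -122387/188650278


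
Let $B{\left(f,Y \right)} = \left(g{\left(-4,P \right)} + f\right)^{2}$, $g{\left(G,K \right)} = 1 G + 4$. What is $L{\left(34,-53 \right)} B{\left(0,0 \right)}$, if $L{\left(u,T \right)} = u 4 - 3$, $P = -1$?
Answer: $0$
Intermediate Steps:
$g{\left(G,K \right)} = 4 + G$ ($g{\left(G,K \right)} = G + 4 = 4 + G$)
$L{\left(u,T \right)} = -3 + 4 u$ ($L{\left(u,T \right)} = 4 u - 3 = -3 + 4 u$)
$B{\left(f,Y \right)} = f^{2}$ ($B{\left(f,Y \right)} = \left(\left(4 - 4\right) + f\right)^{2} = \left(0 + f\right)^{2} = f^{2}$)
$L{\left(34,-53 \right)} B{\left(0,0 \right)} = \left(-3 + 4 \cdot 34\right) 0^{2} = \left(-3 + 136\right) 0 = 133 \cdot 0 = 0$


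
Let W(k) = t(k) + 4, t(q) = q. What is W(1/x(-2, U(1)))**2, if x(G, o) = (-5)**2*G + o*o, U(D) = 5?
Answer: 9801/625 ≈ 15.682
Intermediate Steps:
x(G, o) = o**2 + 25*G (x(G, o) = 25*G + o**2 = o**2 + 25*G)
W(k) = 4 + k (W(k) = k + 4 = 4 + k)
W(1/x(-2, U(1)))**2 = (4 + 1/(5**2 + 25*(-2)))**2 = (4 + 1/(25 - 50))**2 = (4 + 1/(-25))**2 = (4 - 1/25)**2 = (99/25)**2 = 9801/625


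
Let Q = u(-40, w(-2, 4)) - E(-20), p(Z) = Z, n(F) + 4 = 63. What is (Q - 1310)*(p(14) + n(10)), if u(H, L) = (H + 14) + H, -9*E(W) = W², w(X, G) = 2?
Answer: -874832/9 ≈ -97204.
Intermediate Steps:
E(W) = -W²/9
n(F) = 59 (n(F) = -4 + 63 = 59)
u(H, L) = 14 + 2*H (u(H, L) = (14 + H) + H = 14 + 2*H)
Q = -194/9 (Q = (14 + 2*(-40)) - (-1)*(-20)²/9 = (14 - 80) - (-1)*400/9 = -66 - 1*(-400/9) = -66 + 400/9 = -194/9 ≈ -21.556)
(Q - 1310)*(p(14) + n(10)) = (-194/9 - 1310)*(14 + 59) = -11984/9*73 = -874832/9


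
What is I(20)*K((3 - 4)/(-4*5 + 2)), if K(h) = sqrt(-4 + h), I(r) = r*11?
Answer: 110*I*sqrt(142)/3 ≈ 436.93*I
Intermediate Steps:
I(r) = 11*r
I(20)*K((3 - 4)/(-4*5 + 2)) = (11*20)*sqrt(-4 + (3 - 4)/(-4*5 + 2)) = 220*sqrt(-4 - 1/(-20 + 2)) = 220*sqrt(-4 - 1/(-18)) = 220*sqrt(-4 - 1*(-1/18)) = 220*sqrt(-4 + 1/18) = 220*sqrt(-71/18) = 220*(I*sqrt(142)/6) = 110*I*sqrt(142)/3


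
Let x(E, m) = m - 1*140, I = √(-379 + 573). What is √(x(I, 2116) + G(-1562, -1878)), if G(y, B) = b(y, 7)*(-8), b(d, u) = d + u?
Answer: 4*√901 ≈ 120.07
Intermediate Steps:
I = √194 ≈ 13.928
G(y, B) = -56 - 8*y (G(y, B) = (y + 7)*(-8) = (7 + y)*(-8) = -56 - 8*y)
x(E, m) = -140 + m (x(E, m) = m - 140 = -140 + m)
√(x(I, 2116) + G(-1562, -1878)) = √((-140 + 2116) + (-56 - 8*(-1562))) = √(1976 + (-56 + 12496)) = √(1976 + 12440) = √14416 = 4*√901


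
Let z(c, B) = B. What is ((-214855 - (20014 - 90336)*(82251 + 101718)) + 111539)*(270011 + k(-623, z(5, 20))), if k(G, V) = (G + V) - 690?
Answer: 3476395280792036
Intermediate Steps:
k(G, V) = -690 + G + V
((-214855 - (20014 - 90336)*(82251 + 101718)) + 111539)*(270011 + k(-623, z(5, 20))) = ((-214855 - (20014 - 90336)*(82251 + 101718)) + 111539)*(270011 + (-690 - 623 + 20)) = ((-214855 - (-70322)*183969) + 111539)*(270011 - 1293) = ((-214855 - 1*(-12937068018)) + 111539)*268718 = ((-214855 + 12937068018) + 111539)*268718 = (12936853163 + 111539)*268718 = 12936964702*268718 = 3476395280792036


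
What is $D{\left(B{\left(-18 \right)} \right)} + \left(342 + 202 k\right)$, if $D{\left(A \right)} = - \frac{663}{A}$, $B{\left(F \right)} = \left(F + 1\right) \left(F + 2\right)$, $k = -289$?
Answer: $- \frac{928615}{16} \approx -58038.0$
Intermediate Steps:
$B{\left(F \right)} = \left(1 + F\right) \left(2 + F\right)$
$D{\left(B{\left(-18 \right)} \right)} + \left(342 + 202 k\right) = - \frac{663}{2 + \left(-18\right)^{2} + 3 \left(-18\right)} + \left(342 + 202 \left(-289\right)\right) = - \frac{663}{2 + 324 - 54} + \left(342 - 58378\right) = - \frac{663}{272} - 58036 = \left(-663\right) \frac{1}{272} - 58036 = - \frac{39}{16} - 58036 = - \frac{928615}{16}$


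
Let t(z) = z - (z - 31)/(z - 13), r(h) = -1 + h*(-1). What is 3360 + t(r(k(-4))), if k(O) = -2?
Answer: 6717/2 ≈ 3358.5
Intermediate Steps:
r(h) = -1 - h
t(z) = z - (-31 + z)/(-13 + z)
3360 + t(r(k(-4))) = 3360 + (31 + (-1 - 1*(-2))² - 14*(-1 - 1*(-2)))/(-13 + (-1 - 1*(-2))) = 3360 + (31 + (-1 + 2)² - 14*(-1 + 2))/(-13 + (-1 + 2)) = 3360 + (31 + 1² - 14*1)/(-13 + 1) = 3360 + (31 + 1 - 14)/(-12) = 3360 - 1/12*18 = 3360 - 3/2 = 6717/2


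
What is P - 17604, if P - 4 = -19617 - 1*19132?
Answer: -56349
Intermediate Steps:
P = -38745 (P = 4 + (-19617 - 1*19132) = 4 + (-19617 - 19132) = 4 - 38749 = -38745)
P - 17604 = -38745 - 17604 = -56349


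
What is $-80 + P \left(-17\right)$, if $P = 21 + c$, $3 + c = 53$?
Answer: $-1287$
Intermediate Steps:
$c = 50$ ($c = -3 + 53 = 50$)
$P = 71$ ($P = 21 + 50 = 71$)
$-80 + P \left(-17\right) = -80 + 71 \left(-17\right) = -80 - 1207 = -1287$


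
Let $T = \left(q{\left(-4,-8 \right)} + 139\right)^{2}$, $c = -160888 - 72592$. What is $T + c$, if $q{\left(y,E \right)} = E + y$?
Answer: $-217351$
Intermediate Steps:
$c = -233480$
$T = 16129$ ($T = \left(\left(-8 - 4\right) + 139\right)^{2} = \left(-12 + 139\right)^{2} = 127^{2} = 16129$)
$T + c = 16129 - 233480 = -217351$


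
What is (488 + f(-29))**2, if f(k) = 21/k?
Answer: 199685161/841 ≈ 2.3744e+5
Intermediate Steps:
(488 + f(-29))**2 = (488 + 21/(-29))**2 = (488 + 21*(-1/29))**2 = (488 - 21/29)**2 = (14131/29)**2 = 199685161/841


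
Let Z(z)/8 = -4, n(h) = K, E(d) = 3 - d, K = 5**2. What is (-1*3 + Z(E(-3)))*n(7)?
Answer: -875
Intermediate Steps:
K = 25
n(h) = 25
Z(z) = -32 (Z(z) = 8*(-4) = -32)
(-1*3 + Z(E(-3)))*n(7) = (-1*3 - 32)*25 = (-3 - 32)*25 = -35*25 = -875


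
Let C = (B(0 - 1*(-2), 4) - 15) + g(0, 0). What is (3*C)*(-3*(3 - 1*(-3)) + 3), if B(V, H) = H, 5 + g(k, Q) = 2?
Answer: 630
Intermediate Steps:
g(k, Q) = -3 (g(k, Q) = -5 + 2 = -3)
C = -14 (C = (4 - 15) - 3 = -11 - 3 = -14)
(3*C)*(-3*(3 - 1*(-3)) + 3) = (3*(-14))*(-3*(3 - 1*(-3)) + 3) = -42*(-3*(3 + 3) + 3) = -42*(-3*6 + 3) = -42*(-18 + 3) = -42*(-15) = 630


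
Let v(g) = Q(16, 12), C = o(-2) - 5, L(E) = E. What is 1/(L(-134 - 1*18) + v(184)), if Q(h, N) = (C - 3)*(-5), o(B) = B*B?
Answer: -1/132 ≈ -0.0075758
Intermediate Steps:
o(B) = B²
C = -1 (C = (-2)² - 5 = 4 - 5 = -1)
Q(h, N) = 20 (Q(h, N) = (-1 - 3)*(-5) = -4*(-5) = 20)
v(g) = 20
1/(L(-134 - 1*18) + v(184)) = 1/((-134 - 1*18) + 20) = 1/((-134 - 18) + 20) = 1/(-152 + 20) = 1/(-132) = -1/132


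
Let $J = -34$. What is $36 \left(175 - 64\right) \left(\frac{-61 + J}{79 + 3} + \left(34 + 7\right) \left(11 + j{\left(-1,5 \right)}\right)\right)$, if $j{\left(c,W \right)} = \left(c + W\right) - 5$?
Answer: $\frac{66982950}{41} \approx 1.6337 \cdot 10^{6}$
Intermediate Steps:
$j{\left(c,W \right)} = -5 + W + c$ ($j{\left(c,W \right)} = \left(W + c\right) - 5 = -5 + W + c$)
$36 \left(175 - 64\right) \left(\frac{-61 + J}{79 + 3} + \left(34 + 7\right) \left(11 + j{\left(-1,5 \right)}\right)\right) = 36 \left(175 - 64\right) \left(\frac{-61 - 34}{79 + 3} + \left(34 + 7\right) \left(11 - 1\right)\right) = 36 \cdot 111 \left(- \frac{95}{82} + 41 \left(11 - 1\right)\right) = 36 \cdot 111 \left(\left(-95\right) \frac{1}{82} + 41 \cdot 10\right) = 36 \cdot 111 \left(- \frac{95}{82} + 410\right) = 36 \cdot 111 \cdot \frac{33525}{82} = 36 \cdot \frac{3721275}{82} = \frac{66982950}{41}$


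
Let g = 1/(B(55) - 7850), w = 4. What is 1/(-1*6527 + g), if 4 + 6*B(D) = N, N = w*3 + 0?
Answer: -23546/153684745 ≈ -0.00015321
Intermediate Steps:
N = 12 (N = 4*3 + 0 = 12 + 0 = 12)
B(D) = 4/3 (B(D) = -2/3 + (1/6)*12 = -2/3 + 2 = 4/3)
g = -3/23546 (g = 1/(4/3 - 7850) = 1/(-23546/3) = -3/23546 ≈ -0.00012741)
1/(-1*6527 + g) = 1/(-1*6527 - 3/23546) = 1/(-6527 - 3/23546) = 1/(-153684745/23546) = -23546/153684745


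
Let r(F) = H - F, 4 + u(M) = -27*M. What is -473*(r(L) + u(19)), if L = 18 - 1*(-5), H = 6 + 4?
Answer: 250690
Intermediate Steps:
H = 10
L = 23 (L = 18 + 5 = 23)
u(M) = -4 - 27*M
r(F) = 10 - F
-473*(r(L) + u(19)) = -473*((10 - 1*23) + (-4 - 27*19)) = -473*((10 - 23) + (-4 - 513)) = -473*(-13 - 517) = -473*(-530) = 250690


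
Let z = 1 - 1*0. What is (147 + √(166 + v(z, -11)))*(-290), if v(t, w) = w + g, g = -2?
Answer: -42630 - 870*√17 ≈ -46217.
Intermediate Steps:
z = 1 (z = 1 + 0 = 1)
v(t, w) = -2 + w (v(t, w) = w - 2 = -2 + w)
(147 + √(166 + v(z, -11)))*(-290) = (147 + √(166 + (-2 - 11)))*(-290) = (147 + √(166 - 13))*(-290) = (147 + √153)*(-290) = (147 + 3*√17)*(-290) = -42630 - 870*√17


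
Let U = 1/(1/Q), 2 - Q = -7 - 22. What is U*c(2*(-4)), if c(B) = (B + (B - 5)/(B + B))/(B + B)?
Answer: 3565/256 ≈ 13.926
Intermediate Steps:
Q = 31 (Q = 2 - (-7 - 22) = 2 - 1*(-29) = 2 + 29 = 31)
c(B) = (B + (-5 + B)/(2*B))/(2*B) (c(B) = (B + (-5 + B)/((2*B)))/((2*B)) = (B + (-5 + B)*(1/(2*B)))*(1/(2*B)) = (B + (-5 + B)/(2*B))*(1/(2*B)) = (B + (-5 + B)/(2*B))/(2*B))
U = 31 (U = 1/(1/31) = 31)
U*c(2*(-4)) = 31*((-5 + 2*(-4) + 2*(2*(-4))²)/(4*(2*(-4))²)) = 31*((¼)*(-5 - 8 + 2*(-8)²)/(-8)²) = 31*((¼)*(1/64)*(-5 - 8 + 2*64)) = 31*((¼)*(1/64)*(-5 - 8 + 128)) = 31*((¼)*(1/64)*115) = 31*(115/256) = 3565/256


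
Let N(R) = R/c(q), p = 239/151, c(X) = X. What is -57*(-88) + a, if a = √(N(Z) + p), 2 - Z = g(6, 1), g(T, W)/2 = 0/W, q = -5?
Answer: 5016 + √674215/755 ≈ 5017.1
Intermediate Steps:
g(T, W) = 0 (g(T, W) = 2*(0/W) = 2*0 = 0)
Z = 2 (Z = 2 - 1*0 = 2 + 0 = 2)
p = 239/151 (p = 239*(1/151) = 239/151 ≈ 1.5828)
N(R) = -R/5 (N(R) = R/(-5) = R*(-⅕) = -R/5)
a = √674215/755 (a = √(-⅕*2 + 239/151) = √(-⅖ + 239/151) = √(893/755) = √674215/755 ≈ 1.0876)
-57*(-88) + a = -57*(-88) + √674215/755 = 5016 + √674215/755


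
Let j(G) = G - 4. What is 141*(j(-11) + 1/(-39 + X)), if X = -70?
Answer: -230676/109 ≈ -2116.3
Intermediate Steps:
j(G) = -4 + G
141*(j(-11) + 1/(-39 + X)) = 141*((-4 - 11) + 1/(-39 - 70)) = 141*(-15 + 1/(-109)) = 141*(-15 - 1/109) = 141*(-1636/109) = -230676/109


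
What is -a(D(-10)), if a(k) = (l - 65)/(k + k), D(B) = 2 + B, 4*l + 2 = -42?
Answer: -19/4 ≈ -4.7500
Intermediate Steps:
l = -11 (l = -1/2 + (1/4)*(-42) = -1/2 - 21/2 = -11)
a(k) = -38/k (a(k) = (-11 - 65)/(k + k) = -76*1/(2*k) = -38/k)
-a(D(-10)) = -(-38)/(2 - 10) = -(-38)/(-8) = -(-38)*(-1)/8 = -1*19/4 = -19/4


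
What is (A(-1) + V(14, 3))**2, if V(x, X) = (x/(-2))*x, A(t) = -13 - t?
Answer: 12100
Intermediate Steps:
V(x, X) = -x**2/2 (V(x, X) = (x*(-1/2))*x = (-x/2)*x = -x**2/2)
(A(-1) + V(14, 3))**2 = ((-13 - 1*(-1)) - 1/2*14**2)**2 = ((-13 + 1) - 1/2*196)**2 = (-12 - 98)**2 = (-110)**2 = 12100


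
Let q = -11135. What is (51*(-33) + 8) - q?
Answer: 9460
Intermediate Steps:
(51*(-33) + 8) - q = (51*(-33) + 8) - 1*(-11135) = (-1683 + 8) + 11135 = -1675 + 11135 = 9460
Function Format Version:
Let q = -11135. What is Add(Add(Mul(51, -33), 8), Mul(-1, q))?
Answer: 9460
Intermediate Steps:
Add(Add(Mul(51, -33), 8), Mul(-1, q)) = Add(Add(Mul(51, -33), 8), Mul(-1, -11135)) = Add(Add(-1683, 8), 11135) = Add(-1675, 11135) = 9460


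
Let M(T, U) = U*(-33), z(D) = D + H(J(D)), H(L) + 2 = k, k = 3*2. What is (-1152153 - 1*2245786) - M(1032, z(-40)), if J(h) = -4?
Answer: -3399127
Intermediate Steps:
k = 6
H(L) = 4 (H(L) = -2 + 6 = 4)
z(D) = 4 + D (z(D) = D + 4 = 4 + D)
M(T, U) = -33*U
(-1152153 - 1*2245786) - M(1032, z(-40)) = (-1152153 - 1*2245786) - (-33)*(4 - 40) = (-1152153 - 2245786) - (-33)*(-36) = -3397939 - 1*1188 = -3397939 - 1188 = -3399127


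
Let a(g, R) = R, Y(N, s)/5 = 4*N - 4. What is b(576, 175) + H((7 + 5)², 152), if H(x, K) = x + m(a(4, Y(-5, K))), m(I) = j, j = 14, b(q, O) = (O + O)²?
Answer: 122658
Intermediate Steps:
Y(N, s) = -20 + 20*N (Y(N, s) = 5*(4*N - 4) = 5*(-4 + 4*N) = -20 + 20*N)
b(q, O) = 4*O² (b(q, O) = (2*O)² = 4*O²)
m(I) = 14
H(x, K) = 14 + x (H(x, K) = x + 14 = 14 + x)
b(576, 175) + H((7 + 5)², 152) = 4*175² + (14 + (7 + 5)²) = 4*30625 + (14 + 12²) = 122500 + (14 + 144) = 122500 + 158 = 122658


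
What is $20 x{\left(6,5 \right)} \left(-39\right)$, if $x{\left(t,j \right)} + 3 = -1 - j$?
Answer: $7020$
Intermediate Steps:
$x{\left(t,j \right)} = -4 - j$ ($x{\left(t,j \right)} = -3 - \left(1 + j\right) = -4 - j$)
$20 x{\left(6,5 \right)} \left(-39\right) = 20 \left(-4 - 5\right) \left(-39\right) = 20 \left(-9\right) \left(-39\right) = \left(-180\right) \left(-39\right) = 7020$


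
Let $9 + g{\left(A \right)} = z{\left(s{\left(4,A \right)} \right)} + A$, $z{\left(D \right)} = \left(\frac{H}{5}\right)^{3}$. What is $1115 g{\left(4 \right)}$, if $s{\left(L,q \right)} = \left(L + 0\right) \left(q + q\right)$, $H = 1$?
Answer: $- \frac{139152}{25} \approx -5566.1$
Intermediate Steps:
$s{\left(L,q \right)} = 2 L q$ ($s{\left(L,q \right)} = L 2 q = 2 L q$)
$z{\left(D \right)} = \frac{1}{125}$ ($z{\left(D \right)} = \left(1 \cdot \frac{1}{5}\right)^{3} = \left(\frac{1}{5}\right)^{3} = \frac{1}{125}$)
$g{\left(A \right)} = - \frac{1124}{125} + A$ ($g{\left(A \right)} = -9 + \left(\frac{1}{125} + A\right) = - \frac{1124}{125} + A$)
$1115 g{\left(4 \right)} = 1115 \left(- \frac{1124}{125} + 4\right) = 1115 \left(- \frac{624}{125}\right) = - \frac{139152}{25}$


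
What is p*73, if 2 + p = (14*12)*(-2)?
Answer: -24674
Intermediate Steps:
p = -338 (p = -2 + (14*12)*(-2) = -2 + 168*(-2) = -2 - 336 = -338)
p*73 = -338*73 = -24674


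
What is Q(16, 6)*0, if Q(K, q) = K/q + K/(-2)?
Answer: 0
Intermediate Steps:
Q(K, q) = -K/2 + K/q (Q(K, q) = K/q + K*(-1/2) = K/q - K/2 = -K/2 + K/q)
Q(16, 6)*0 = (-1/2*16 + 16/6)*0 = (-8 + 16*(1/6))*0 = (-8 + 8/3)*0 = -16/3*0 = 0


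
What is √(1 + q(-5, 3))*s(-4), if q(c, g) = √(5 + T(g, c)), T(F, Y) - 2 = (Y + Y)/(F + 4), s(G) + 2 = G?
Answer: -6*√(49 + 7*√273)/7 ≈ -10.999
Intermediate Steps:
s(G) = -2 + G
T(F, Y) = 2 + 2*Y/(4 + F) (T(F, Y) = 2 + (Y + Y)/(F + 4) = 2 + (2*Y)/(4 + F) = 2 + 2*Y/(4 + F))
q(c, g) = √(5 + 2*(4 + c + g)/(4 + g)) (q(c, g) = √(5 + 2*(4 + g + c)/(4 + g)) = √(5 + 2*(4 + c + g)/(4 + g)))
√(1 + q(-5, 3))*s(-4) = √(1 + √((28 + 2*(-5) + 7*3)/(4 + 3)))*(-2 - 4) = √(1 + √((28 - 10 + 21)/7))*(-6) = √(1 + √((⅐)*39))*(-6) = √(1 + √(39/7))*(-6) = √(1 + √273/7)*(-6) = -6*√(1 + √273/7)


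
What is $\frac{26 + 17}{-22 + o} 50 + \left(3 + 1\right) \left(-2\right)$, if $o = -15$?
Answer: $- \frac{2446}{37} \approx -66.108$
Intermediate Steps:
$\frac{26 + 17}{-22 + o} 50 + \left(3 + 1\right) \left(-2\right) = \frac{26 + 17}{-22 - 15} \cdot 50 + \left(3 + 1\right) \left(-2\right) = \frac{43}{-37} \cdot 50 + 4 \left(-2\right) = 43 \left(- \frac{1}{37}\right) 50 - 8 = \left(- \frac{43}{37}\right) 50 - 8 = - \frac{2150}{37} - 8 = - \frac{2446}{37}$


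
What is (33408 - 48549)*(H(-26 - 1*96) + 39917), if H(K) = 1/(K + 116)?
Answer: -1208761547/2 ≈ -6.0438e+8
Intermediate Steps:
H(K) = 1/(116 + K)
(33408 - 48549)*(H(-26 - 1*96) + 39917) = (33408 - 48549)*(1/(116 + (-26 - 1*96)) + 39917) = -15141*(1/(116 + (-26 - 96)) + 39917) = -15141*(1/(116 - 122) + 39917) = -15141*(1/(-6) + 39917) = -15141*(-⅙ + 39917) = -15141*239501/6 = -1208761547/2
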